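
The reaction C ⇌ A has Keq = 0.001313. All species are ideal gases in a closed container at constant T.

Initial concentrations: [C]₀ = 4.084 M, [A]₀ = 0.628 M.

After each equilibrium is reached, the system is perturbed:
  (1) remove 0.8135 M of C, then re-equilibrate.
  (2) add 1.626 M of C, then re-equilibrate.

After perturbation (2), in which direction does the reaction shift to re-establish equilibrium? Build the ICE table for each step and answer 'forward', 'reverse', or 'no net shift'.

Q₀ = 0.1538 vs Keq = 0.001313 ⇒ Q>K, reverse
Step 1:
                  C         A
  init        4.084     0.628
  Δ          0.6218   -0.6218
  eq          4.706  0.006179
  solve Keq expr → x = -0.6218; check Q = 0.001313
Then remove 0.8135 M of C.
Step 2:
                  C         A
  init        3.892  0.006179
  Δ        0.001067 -0.001067
  eq          3.893  0.005112
  solve Keq expr → x = -0.001067; check Q = 0.001313
Then add 1.626 M of C.
Step 3:
                  C         A
  init        5.519  0.005112
  Δ       -0.002132  0.002132
  eq          5.517  0.007244
  solve Keq expr → x = 0.002132; check Q = 0.001313

Direction: forward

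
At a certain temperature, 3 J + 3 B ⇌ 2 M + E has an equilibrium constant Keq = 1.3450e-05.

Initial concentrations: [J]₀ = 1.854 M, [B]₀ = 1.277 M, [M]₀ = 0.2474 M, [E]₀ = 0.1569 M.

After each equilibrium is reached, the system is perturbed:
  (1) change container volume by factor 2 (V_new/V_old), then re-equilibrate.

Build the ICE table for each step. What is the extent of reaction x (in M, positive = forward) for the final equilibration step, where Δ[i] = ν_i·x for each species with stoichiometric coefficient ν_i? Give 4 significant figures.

Q₀ = 7.2364e-04 vs Keq = 1.3450e-05 ⇒ Q>K, reverse
Step 1:
                  J         B         M         E
  init        1.854     1.277    0.2474    0.1569
  Δ          0.2529    0.2529   -0.1686  -0.08431
  eq          2.107      1.53   0.07878   0.07259
  solve Keq expr → x = -0.08431; check Q = 1.3450e-05
Then change container volume by factor 2 (V_new/V_old).
Step 2:
                  J         B         M         E
  init        1.053     0.765   0.03939   0.03629
  Δ         0.03155   0.03155  -0.02104  -0.01052
  eq          1.085    0.7965   0.01835   0.02578
  solve Keq expr → x = -0.01052; check Q = 1.3450e-05

x = -0.01052 M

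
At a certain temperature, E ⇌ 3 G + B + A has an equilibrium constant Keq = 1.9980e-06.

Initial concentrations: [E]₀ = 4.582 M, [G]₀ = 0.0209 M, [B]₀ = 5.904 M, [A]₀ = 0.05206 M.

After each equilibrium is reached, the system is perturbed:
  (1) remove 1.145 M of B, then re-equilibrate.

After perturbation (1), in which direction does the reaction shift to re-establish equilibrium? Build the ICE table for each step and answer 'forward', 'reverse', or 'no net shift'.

Q₀ = 6.1240e-07 vs Keq = 1.9980e-06 ⇒ Q<K, forward
Step 1:
                  E         G         B         A
  I           4.582    0.0209     5.904   0.05206
  C       -0.003161  0.009482  0.003161  0.003161
  E           4.579   0.03038     5.907   0.05522
  solve Keq expr → x = 0.003161; check Q = 1.9980e-06
Then remove 1.145 M of B.
Step 2:
                  E         G         B         A
  I           4.579   0.03038     4.762   0.05522
  C       -7.0699e-04  0.002121 7.0699e-04 7.0699e-04
  E           4.578    0.0325     4.763   0.05593
  solve Keq expr → x = 7.0699e-04; check Q = 1.9980e-06

Direction: forward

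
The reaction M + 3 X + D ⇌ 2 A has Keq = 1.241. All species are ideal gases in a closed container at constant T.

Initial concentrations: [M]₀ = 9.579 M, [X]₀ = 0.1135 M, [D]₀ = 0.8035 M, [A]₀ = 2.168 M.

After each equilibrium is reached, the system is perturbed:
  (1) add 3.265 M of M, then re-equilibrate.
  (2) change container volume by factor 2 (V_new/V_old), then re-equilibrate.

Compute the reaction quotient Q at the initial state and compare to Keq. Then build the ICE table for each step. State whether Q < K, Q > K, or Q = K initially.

Q₀ = 417.7 vs Keq = 1.241 ⇒ Q>K, reverse
Step 1:
                  M         X         D         A
  I           9.579    0.1135    0.8035     2.168
  C           0.179    0.5371     0.179    -0.358
  E           9.758    0.6506    0.9825      1.81
  solve Keq expr → x = -0.179; check Q = 1.241
Then add 3.265 M of M.
Step 2:
                  M         X         D         A
  I           13.02    0.6506    0.9825      1.81
  C        -0.01633  -0.04899  -0.01633   0.03266
  E           13.01    0.6016    0.9662     1.843
  solve Keq expr → x = 0.01633; check Q = 1.241
Then change container volume by factor 2 (V_new/V_old).
Step 3:
                  M         X         D         A
  I           6.503    0.3008    0.4831    0.9213
  C         0.07061    0.2118   0.07061   -0.1412
  E           6.574    0.5126    0.5537    0.7801
  solve Keq expr → x = -0.07061; check Q = 1.241

Q₀ = 417.7; Q > K (proceeds reverse)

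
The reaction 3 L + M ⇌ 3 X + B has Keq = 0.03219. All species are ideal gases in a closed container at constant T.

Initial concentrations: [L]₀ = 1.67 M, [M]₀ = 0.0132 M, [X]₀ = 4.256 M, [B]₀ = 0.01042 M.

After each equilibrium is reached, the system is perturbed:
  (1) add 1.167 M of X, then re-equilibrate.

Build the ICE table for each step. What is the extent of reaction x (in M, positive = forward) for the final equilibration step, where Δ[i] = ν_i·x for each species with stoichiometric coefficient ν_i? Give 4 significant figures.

Q₀ = 13.07 vs Keq = 0.03219 ⇒ Q>K, reverse
Step 1:
                  L         M         X         B
  Initial      1.67    0.0132     4.256   0.01042
  Change    0.03111   0.01037  -0.03111  -0.01037
  Equil       1.701   0.02357     4.225 4.9527e-05
  solve Keq expr → x = -0.01037; check Q = 0.03219
Then add 1.167 M of X.
Step 2:
                  L         M         X         B
  Initial     1.701   0.02357     5.392 4.9527e-05
  Change  7.7010e-05 2.5670e-05 -7.7010e-05 -2.5670e-05
  Equil       1.701    0.0236     5.392 2.3857e-05
  solve Keq expr → x = -2.5670e-05; check Q = 0.03219

x = -2.5670e-05 M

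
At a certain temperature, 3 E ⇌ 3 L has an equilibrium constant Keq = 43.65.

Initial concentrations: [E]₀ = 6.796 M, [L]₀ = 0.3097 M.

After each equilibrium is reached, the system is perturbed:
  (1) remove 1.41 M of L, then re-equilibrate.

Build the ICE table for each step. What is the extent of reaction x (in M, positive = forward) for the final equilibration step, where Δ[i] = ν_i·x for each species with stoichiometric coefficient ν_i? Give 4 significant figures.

x = 0.104 M

Q₀ = 9.4638e-05 vs Keq = 43.65 ⇒ Q<K, forward
Step 1:
                  E         L
  init        6.796    0.3097
  Δ          -5.224     5.224
  eq          1.572     5.534
  solve Keq expr → x = 1.741; check Q = 43.65
Then remove 1.41 M of L.
Step 2:
                  E         L
  init        1.572     4.124
  Δ         -0.3119    0.3119
  eq           1.26     4.436
  solve Keq expr → x = 0.104; check Q = 43.65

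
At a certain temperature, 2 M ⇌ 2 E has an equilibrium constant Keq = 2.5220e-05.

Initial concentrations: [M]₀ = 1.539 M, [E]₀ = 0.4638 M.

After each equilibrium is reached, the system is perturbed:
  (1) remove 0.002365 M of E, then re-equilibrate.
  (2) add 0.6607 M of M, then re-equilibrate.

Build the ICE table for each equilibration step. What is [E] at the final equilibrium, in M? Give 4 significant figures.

[E]_eq = 0.0133 M

Q₀ = 0.09082 vs Keq = 2.5220e-05 ⇒ Q>K, reverse
Step 1:
                   M          E
  I            1.539     0.4638
  C           0.4538    -0.4538
  E            1.993    0.01001
  solve Keq expr → x = -0.2269; check Q = 2.5220e-05
Then remove 0.002365 M of E.
Step 2:
                   M          E
  I            1.993   0.007643
  C        -0.002353   0.002353
  E             1.99   0.009996
  solve Keq expr → x = 0.001177; check Q = 2.5220e-05
Then add 0.6607 M of M.
Step 3:
                   M          E
  I            2.651   0.009996
  C        -0.003301   0.003301
  E            2.648     0.0133
  solve Keq expr → x = 0.001651; check Q = 2.5220e-05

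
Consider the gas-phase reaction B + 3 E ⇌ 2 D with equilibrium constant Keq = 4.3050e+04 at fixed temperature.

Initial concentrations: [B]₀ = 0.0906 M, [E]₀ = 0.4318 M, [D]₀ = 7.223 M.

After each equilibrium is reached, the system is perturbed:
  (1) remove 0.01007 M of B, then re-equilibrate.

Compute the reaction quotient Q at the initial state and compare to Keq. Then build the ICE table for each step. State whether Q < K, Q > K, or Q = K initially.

Q₀ = 7153 vs Keq = 4.3050e+04 ⇒ Q<K, forward
Step 1:
                  B         E         D
  init       0.0906    0.4318     7.223
  Δ        -0.04422   -0.1326   0.08843
  eq        0.04638    0.2992     7.311
  solve Keq expr → x = 0.04422; check Q = 4.3050e+04
Then remove 0.01007 M of B.
Step 2:
                  B         E         D
  init      0.03631    0.2992     7.311
  Δ        0.004371   0.01311 -0.008742
  eq        0.04068    0.3123     7.303
  solve Keq expr → x = -0.004371; check Q = 4.3050e+04

Q₀ = 7153; Q < K (proceeds forward)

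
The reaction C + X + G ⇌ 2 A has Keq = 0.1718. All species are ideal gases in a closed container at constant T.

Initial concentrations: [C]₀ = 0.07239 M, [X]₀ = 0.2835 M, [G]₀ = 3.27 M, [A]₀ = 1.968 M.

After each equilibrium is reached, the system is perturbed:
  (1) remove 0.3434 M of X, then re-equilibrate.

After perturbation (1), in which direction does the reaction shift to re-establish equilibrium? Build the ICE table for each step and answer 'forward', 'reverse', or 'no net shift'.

Direction: reverse

Q₀ = 57.71 vs Keq = 0.1718 ⇒ Q>K, reverse
Step 1:
                  C         X         G         A
  Initial   0.07239    0.2835      3.27     1.968
  Change      0.648     0.648     0.648    -1.296
  Equil      0.7204    0.9315     3.918    0.6721
  solve Keq expr → x = -0.648; check Q = 0.1718
Then remove 0.3434 M of X.
Step 2:
                  C         X         G         A
  Initial    0.7204    0.5881     3.918    0.6721
  Change    0.04765   0.04765   0.04765   -0.0953
  Equil       0.768    0.6357     3.966    0.5767
  solve Keq expr → x = -0.04765; check Q = 0.1718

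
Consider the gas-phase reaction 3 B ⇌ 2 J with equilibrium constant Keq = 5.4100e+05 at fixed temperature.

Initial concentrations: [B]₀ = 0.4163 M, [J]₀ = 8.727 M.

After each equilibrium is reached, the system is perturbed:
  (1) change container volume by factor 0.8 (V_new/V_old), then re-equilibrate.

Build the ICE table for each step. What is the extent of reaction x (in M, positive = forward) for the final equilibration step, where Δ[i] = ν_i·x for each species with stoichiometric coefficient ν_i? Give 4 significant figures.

Q₀ = 1056 vs Keq = 5.4100e+05 ⇒ Q<K, forward
Step 1:
                  B         J
  Initial    0.4163     8.727
  Change    -0.3633    0.2422
  Equil     0.05298     8.969
  solve Keq expr → x = 0.1211; check Q = 5.4100e+05
Then change container volume by factor 0.8 (V_new/V_old).
Step 2:
                  B         J
  Initial   0.06622     11.21
  Change  -0.004736  0.003157
  Equil     0.06149     11.21
  solve Keq expr → x = 0.001579; check Q = 5.4100e+05

x = 0.001579 M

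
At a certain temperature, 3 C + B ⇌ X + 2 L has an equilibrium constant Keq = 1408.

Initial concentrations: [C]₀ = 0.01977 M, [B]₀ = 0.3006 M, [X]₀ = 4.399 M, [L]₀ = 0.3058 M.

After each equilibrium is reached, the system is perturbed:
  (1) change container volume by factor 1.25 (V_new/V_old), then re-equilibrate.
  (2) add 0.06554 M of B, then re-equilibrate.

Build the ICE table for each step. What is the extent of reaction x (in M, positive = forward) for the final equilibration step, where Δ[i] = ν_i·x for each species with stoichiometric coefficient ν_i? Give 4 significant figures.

x = 0.001518 M

Q₀ = 1.7710e+05 vs Keq = 1408 ⇒ Q>K, reverse
Step 1:
                    C           B           X           L
  I           0.01977      0.3006       4.399      0.3058
  C           0.06712     0.02237    -0.02237    -0.04474
  E           0.08689       0.323       4.377      0.2611
  solve Keq expr → x = -0.02237; check Q = 1408
Then change container volume by factor 1.25 (V_new/V_old).
Step 2:
                    C           B           X           L
  I           0.06951      0.2584       3.501      0.2088
  C          0.004496    0.001499   -0.001499   -0.002997
  E             0.074      0.2599         3.5      0.2058
  solve Keq expr → x = -0.001499; check Q = 1408
Then add 0.06554 M of B.
Step 3:
                    C           B           X           L
  I             0.074      0.3254         3.5      0.2058
  C         -0.004553   -0.001518    0.001518    0.003036
  E           0.06945      0.3239       3.501      0.2089
  solve Keq expr → x = 0.001518; check Q = 1408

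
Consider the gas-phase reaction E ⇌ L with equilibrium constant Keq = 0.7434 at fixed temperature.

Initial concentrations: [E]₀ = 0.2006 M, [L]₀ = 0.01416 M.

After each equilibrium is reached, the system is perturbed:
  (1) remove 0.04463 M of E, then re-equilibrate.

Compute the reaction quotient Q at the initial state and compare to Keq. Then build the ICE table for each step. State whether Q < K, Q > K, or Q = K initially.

Q₀ = 0.07059; Q < K (proceeds forward)

Q₀ = 0.07059 vs Keq = 0.7434 ⇒ Q<K, forward
Step 1:
                   E          L
  init        0.2006    0.01416
  Δ         -0.07742    0.07742
  eq          0.1232    0.09158
  solve Keq expr → x = 0.07742; check Q = 0.7434
Then remove 0.04463 M of E.
Step 2:
                   E          L
  init       0.07855    0.09158
  Δ          0.01903   -0.01903
  eq         0.09759    0.07254
  solve Keq expr → x = -0.01903; check Q = 0.7434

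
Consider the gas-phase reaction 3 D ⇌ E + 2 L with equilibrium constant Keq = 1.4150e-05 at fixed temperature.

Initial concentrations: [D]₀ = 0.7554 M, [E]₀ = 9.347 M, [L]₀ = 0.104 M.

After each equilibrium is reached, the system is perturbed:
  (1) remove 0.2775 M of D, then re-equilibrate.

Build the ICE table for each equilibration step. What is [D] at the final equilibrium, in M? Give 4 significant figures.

Q₀ = 0.2345 vs Keq = 1.4150e-05 ⇒ Q>K, reverse
Step 1:
                  D         E         L
  init       0.7554     9.347     0.104
  Δ          0.1544  -0.05146   -0.1029
  eq         0.9098     9.296  0.001071
  solve Keq expr → x = -0.05146; check Q = 1.4150e-05
Then remove 0.2775 M of D.
Step 2:
                  D         E         L
  init       0.6323     9.296  0.001071
  Δ       6.7402e-04 -2.2467e-04 -4.4934e-04
  eq          0.633     9.295 6.2133e-04
  solve Keq expr → x = -2.2467e-04; check Q = 1.4150e-05

[D]_eq = 0.633 M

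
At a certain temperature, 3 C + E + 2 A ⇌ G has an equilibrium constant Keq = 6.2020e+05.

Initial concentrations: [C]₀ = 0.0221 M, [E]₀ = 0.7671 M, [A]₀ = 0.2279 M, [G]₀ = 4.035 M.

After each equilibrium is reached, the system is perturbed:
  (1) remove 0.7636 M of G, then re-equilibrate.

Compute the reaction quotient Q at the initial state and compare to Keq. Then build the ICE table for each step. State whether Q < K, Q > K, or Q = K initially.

Q₀ = 9.3827e+06 vs Keq = 6.2020e+05 ⇒ Q>K, reverse
Step 1:
                    C           E           A           G
  Initial      0.0221      0.7671      0.2279       4.035
  Change      0.02938    0.009792     0.01958   -0.009792
  Equil       0.05148      0.7769      0.2475       4.025
  solve Keq expr → x = -0.009792; check Q = 6.2020e+05
Then remove 0.7636 M of G.
Step 2:
                    C           E           A           G
  Initial     0.05148      0.7769      0.2475       3.262
  Change    -0.003182   -0.001061   -0.002122    0.001061
  Equil       0.04829      0.7758      0.2454       3.263
  solve Keq expr → x = 0.001061; check Q = 6.2020e+05

Q₀ = 9.3827e+06; Q > K (proceeds reverse)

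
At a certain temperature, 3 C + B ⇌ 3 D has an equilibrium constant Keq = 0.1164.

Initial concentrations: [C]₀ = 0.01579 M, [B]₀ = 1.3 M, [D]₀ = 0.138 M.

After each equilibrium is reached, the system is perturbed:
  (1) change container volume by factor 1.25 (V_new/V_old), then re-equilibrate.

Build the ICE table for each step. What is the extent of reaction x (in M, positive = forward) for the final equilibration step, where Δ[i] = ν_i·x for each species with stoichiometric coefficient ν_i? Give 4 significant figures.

x = -6.8333e-04 M

Q₀ = 513.5 vs Keq = 0.1164 ⇒ Q>K, reverse
Step 1:
                    C           B           D
  Initial     0.01579         1.3       0.138
  Change      0.08429      0.0281    -0.08429
  Equil        0.1001       1.328     0.05371
  solve Keq expr → x = -0.0281; check Q = 0.1164
Then change container volume by factor 1.25 (V_new/V_old).
Step 2:
                    C           B           D
  Initial     0.08006       1.062     0.04297
  Change      0.00205  6.8333e-04    -0.00205
  Equil       0.08211       1.063     0.04092
  solve Keq expr → x = -6.8333e-04; check Q = 0.1164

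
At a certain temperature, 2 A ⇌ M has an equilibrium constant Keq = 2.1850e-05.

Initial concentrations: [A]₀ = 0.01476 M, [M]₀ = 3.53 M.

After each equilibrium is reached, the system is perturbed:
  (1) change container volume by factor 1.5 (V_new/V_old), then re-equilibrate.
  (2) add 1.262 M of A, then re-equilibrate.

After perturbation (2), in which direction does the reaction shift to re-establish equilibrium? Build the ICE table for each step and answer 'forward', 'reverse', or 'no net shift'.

Direction: forward

Q₀ = 1.6203e+04 vs Keq = 2.1850e-05 ⇒ Q>K, reverse
Step 1:
                  A         M
  I         0.01476      3.53
  C           7.058    -3.529
  E           7.073  0.001093
  solve Keq expr → x = -3.529; check Q = 2.1850e-05
Then change container volume by factor 1.5 (V_new/V_old).
Step 2:
                  A         M
  I           4.715 7.2864e-04
  C       4.8556e-04 -2.4278e-04
  E           4.716 4.8586e-04
  solve Keq expr → x = -2.4278e-04; check Q = 2.1850e-05
Then add 1.262 M of A.
Step 3:
                  A         M
  I           5.978 4.8586e-04
  C       -5.8941e-04 2.9470e-04
  E           5.977 7.8057e-04
  solve Keq expr → x = 2.9470e-04; check Q = 2.1850e-05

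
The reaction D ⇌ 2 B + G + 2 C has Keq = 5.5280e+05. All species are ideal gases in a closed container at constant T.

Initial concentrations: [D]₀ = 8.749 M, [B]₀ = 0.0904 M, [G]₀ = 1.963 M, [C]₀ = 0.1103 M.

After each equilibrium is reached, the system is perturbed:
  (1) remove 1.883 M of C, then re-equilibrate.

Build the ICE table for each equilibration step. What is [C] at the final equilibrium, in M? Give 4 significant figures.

[C]_eq = 13.98 M

Q₀ = 2.2307e-05 vs Keq = 5.5280e+05 ⇒ Q<K, forward
Step 1:
                    D           B           G           C
  Initial       8.749      0.0904       1.963      0.1103
  Change       -7.725       15.45       7.725       15.45
  Equil         1.024       15.54       9.688       15.56
  solve Keq expr → x = 7.725; check Q = 5.5280e+05
Then remove 1.883 M of C.
Step 2:
                    D           B           G           C
  Initial       1.024       15.54       9.688       13.68
  Change      -0.1515       0.303      0.1515       0.303
  Equil         0.873       15.84       9.839       13.98
  solve Keq expr → x = 0.1515; check Q = 5.5280e+05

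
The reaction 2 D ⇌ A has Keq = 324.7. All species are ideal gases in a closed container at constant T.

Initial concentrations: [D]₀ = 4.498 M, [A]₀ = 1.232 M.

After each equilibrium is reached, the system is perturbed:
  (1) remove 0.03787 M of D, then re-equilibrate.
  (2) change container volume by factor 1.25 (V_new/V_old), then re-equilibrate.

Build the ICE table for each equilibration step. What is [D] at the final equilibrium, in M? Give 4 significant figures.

[D]_eq = 0.09159 M

Q₀ = 0.06089 vs Keq = 324.7 ⇒ Q<K, forward
Step 1:
                   D          A
  init         4.498      1.232
  Δ           -4.395      2.198
  eq          0.1028       3.43
  solve Keq expr → x = 2.198; check Q = 324.7
Then remove 0.03787 M of D.
Step 2:
                   D          A
  init        0.0649       3.43
  Δ          0.03759   -0.01879
  eq          0.1025      3.411
  solve Keq expr → x = -0.01879; check Q = 324.7
Then change container volume by factor 1.25 (V_new/V_old).
Step 3:
                   D          A
  init       0.08199      2.729
  Δ         0.009597  -0.004799
  eq         0.09159      2.724
  solve Keq expr → x = -0.004799; check Q = 324.7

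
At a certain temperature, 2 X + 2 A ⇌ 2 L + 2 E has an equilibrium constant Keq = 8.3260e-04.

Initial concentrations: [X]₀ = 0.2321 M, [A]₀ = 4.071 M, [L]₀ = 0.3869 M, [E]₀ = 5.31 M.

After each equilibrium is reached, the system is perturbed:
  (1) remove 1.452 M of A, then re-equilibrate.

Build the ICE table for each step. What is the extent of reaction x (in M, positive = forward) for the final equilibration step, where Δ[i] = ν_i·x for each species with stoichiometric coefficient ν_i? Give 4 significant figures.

x = -0.002501 M

Q₀ = 4.728 vs Keq = 8.3260e-04 ⇒ Q>K, reverse
Step 1:
                   X          A          L          E
  Initial     0.2321      4.071     0.3869       5.31
  Change      0.3712     0.3712    -0.3712    -0.3712
  Equil       0.6033      4.442    0.01566      4.939
  solve Keq expr → x = -0.1856; check Q = 8.3260e-04
Then remove 1.452 M of A.
Step 2:
                   X          A          L          E
  Initial     0.6033       2.99    0.01566      4.939
  Change    0.005002   0.005002  -0.005002  -0.005002
  Equil       0.6083      2.995    0.01066      4.934
  solve Keq expr → x = -0.002501; check Q = 8.3260e-04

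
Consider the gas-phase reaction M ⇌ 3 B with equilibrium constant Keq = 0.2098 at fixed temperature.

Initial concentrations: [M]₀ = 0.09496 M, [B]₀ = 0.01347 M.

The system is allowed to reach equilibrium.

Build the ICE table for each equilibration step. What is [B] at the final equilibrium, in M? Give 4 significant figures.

[B]_eq = 0.194 M

Q₀ = 2.5737e-05 vs Keq = 0.2098 ⇒ Q<K, forward
Step 1:
                  M         B
  I         0.09496   0.01347
  C        -0.06017    0.1805
  E         0.03479     0.194
  solve Keq expr → x = 0.06017; check Q = 0.2098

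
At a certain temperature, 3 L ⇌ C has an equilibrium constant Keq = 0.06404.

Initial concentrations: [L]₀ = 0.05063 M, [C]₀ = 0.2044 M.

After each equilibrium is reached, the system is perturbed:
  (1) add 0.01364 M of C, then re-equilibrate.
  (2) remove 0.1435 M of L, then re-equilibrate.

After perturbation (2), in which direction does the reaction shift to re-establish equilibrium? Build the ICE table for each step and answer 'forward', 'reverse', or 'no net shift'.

Q₀ = 1575 vs Keq = 0.06404 ⇒ Q>K, reverse
Step 1:
                  L         C
  Initial   0.05063    0.2044
  Change     0.5678   -0.1893
  Equil      0.6184   0.01514
  solve Keq expr → x = -0.1893; check Q = 0.06404
Then add 0.01364 M of C.
Step 2:
                  L         C
  Initial    0.6184   0.02878
  Change     0.0332  -0.01107
  Equil      0.6516   0.01772
  solve Keq expr → x = -0.01107; check Q = 0.06404
Then remove 0.1435 M of L.
Step 3:
                  L         C
  Initial    0.5081   0.01772
  Change    0.02418  -0.00806
  Equil      0.5323  0.009658
  solve Keq expr → x = -0.00806; check Q = 0.06404

Direction: reverse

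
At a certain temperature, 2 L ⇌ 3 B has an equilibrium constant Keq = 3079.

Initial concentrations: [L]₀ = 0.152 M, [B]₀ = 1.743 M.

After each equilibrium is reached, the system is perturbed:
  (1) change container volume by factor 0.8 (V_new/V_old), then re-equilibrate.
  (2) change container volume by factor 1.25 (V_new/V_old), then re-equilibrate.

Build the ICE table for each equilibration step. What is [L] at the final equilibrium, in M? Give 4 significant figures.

Q₀ = 229.2 vs Keq = 3079 ⇒ Q<K, forward
Step 1:
                    L           B
  init          0.152       1.743
  Δ           -0.1048      0.1572
  eq          0.04721         1.9
  solve Keq expr → x = 0.0524; check Q = 3079
Then change container volume by factor 0.8 (V_new/V_old).
Step 2:
                    L           B
  init        0.05901       2.375
  Δ          0.006556   -0.009833
  eq          0.06556       2.365
  solve Keq expr → x = -0.003278; check Q = 3079
Then change container volume by factor 1.25 (V_new/V_old).
Step 3:
                    L           B
  init        0.05245       1.892
  Δ         -0.005244    0.007867
  eq          0.04721         1.9
  solve Keq expr → x = 0.002622; check Q = 3079

[L]_eq = 0.04721 M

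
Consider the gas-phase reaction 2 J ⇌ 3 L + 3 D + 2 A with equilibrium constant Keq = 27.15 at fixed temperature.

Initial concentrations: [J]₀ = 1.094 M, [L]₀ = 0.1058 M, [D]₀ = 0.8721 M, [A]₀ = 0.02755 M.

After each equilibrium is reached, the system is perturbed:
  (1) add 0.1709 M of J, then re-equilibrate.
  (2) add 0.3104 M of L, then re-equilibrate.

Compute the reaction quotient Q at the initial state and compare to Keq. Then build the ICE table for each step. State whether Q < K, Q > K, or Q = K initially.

Q₀ = 4.9815e-07 vs Keq = 27.15 ⇒ Q<K, forward
Step 1:
                    J           L           D           A
  I             1.094      0.1058      0.8721     0.02755
  C           -0.6772       1.016       1.016      0.6772
  E            0.4168       1.122       1.888      0.7048
  solve Keq expr → x = 0.3386; check Q = 27.15
Then add 0.1709 M of J.
Step 2:
                    J           L           D           A
  I            0.5877       1.122       1.888      0.7048
  C          -0.05494      0.0824      0.0824     0.05494
  E            0.5327       1.204        1.97      0.7597
  solve Keq expr → x = 0.02747; check Q = 27.15
Then add 0.3104 M of L.
Step 3:
                    J           L           D           A
  I            0.5327       1.514        1.97      0.7597
  C           0.05882    -0.08822    -0.08822    -0.05882
  E            0.5916       1.426       1.882      0.7009
  solve Keq expr → x = -0.02941; check Q = 27.15

Q₀ = 4.9815e-07; Q < K (proceeds forward)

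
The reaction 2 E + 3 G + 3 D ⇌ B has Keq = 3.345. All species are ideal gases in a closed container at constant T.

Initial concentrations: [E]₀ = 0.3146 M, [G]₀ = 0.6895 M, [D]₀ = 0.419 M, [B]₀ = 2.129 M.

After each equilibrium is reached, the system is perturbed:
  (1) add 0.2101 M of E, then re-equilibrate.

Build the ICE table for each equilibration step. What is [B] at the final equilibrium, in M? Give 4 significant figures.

[B]_eq = 1.984 M

Q₀ = 892.1 vs Keq = 3.345 ⇒ Q>K, reverse
Step 1:
                    E           G           D           B
  init         0.3146      0.6895       0.419       2.129
  Δ             0.339      0.5084      0.5084     -0.1695
  eq           0.6536       1.198      0.9274        1.96
  solve Keq expr → x = -0.1695; check Q = 3.345
Then add 0.2101 M of E.
Step 2:
                    E           G           D           B
  init         0.8637       1.198      0.9274        1.96
  Δ          -0.04821    -0.07232    -0.07232     0.02411
  eq           0.8154       1.126      0.8551       1.984
  solve Keq expr → x = 0.02411; check Q = 3.345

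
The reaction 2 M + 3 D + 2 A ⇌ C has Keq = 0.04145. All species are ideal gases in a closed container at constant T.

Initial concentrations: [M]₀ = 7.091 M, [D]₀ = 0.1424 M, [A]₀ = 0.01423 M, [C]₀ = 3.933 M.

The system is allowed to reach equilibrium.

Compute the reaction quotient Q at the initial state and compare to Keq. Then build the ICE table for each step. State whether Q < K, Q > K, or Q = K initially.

Q₀ = 1.3377e+05 vs Keq = 0.04145 ⇒ Q>K, reverse
Step 1:
                  M         D         A         C
  init        7.091    0.1424   0.01423     3.933
  Δ          0.7748     1.162    0.7748   -0.3874
  eq          7.866     1.305    0.7891     3.546
  solve Keq expr → x = -0.3874; check Q = 0.04145

Q₀ = 1.3377e+05; Q > K (proceeds reverse)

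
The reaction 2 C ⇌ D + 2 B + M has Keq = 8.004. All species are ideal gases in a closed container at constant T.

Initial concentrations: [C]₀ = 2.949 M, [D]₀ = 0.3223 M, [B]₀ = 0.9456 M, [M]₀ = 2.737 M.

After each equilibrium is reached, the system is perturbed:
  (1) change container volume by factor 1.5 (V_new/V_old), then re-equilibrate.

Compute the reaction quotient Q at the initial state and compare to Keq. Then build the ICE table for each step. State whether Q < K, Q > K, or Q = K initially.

Q₀ = 0.0907 vs Keq = 8.004 ⇒ Q<K, forward
Step 1:
                  C         D         B         M
  init        2.949    0.3223    0.9456     2.737
  Δ          -1.398    0.6988     1.398    0.6988
  eq          1.551     1.021     2.343     3.436
  solve Keq expr → x = 0.6988; check Q = 8.004
Then change container volume by factor 1.5 (V_new/V_old).
Step 2:
                  C         D         B         M
  init        1.034    0.6807     1.562     2.291
  Δ         -0.1909   0.09547    0.1909   0.09547
  eq         0.8433    0.7762     1.753     2.386
  solve Keq expr → x = 0.09547; check Q = 8.004

Q₀ = 0.0907; Q < K (proceeds forward)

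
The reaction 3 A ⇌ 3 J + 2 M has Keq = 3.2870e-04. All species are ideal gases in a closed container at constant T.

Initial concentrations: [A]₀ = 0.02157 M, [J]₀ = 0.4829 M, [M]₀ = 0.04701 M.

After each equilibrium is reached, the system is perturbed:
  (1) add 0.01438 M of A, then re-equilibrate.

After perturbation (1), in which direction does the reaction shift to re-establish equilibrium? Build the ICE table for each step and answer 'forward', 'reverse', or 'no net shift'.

Q₀ = 24.8 vs Keq = 3.2870e-04 ⇒ Q>K, reverse
Step 1:
                    A           J           M
  Initial     0.02157      0.4829     0.04701
  Change       0.0678     -0.0678     -0.0452
  Equil       0.08937      0.4151    0.001811
  solve Keq expr → x = -0.0226; check Q = 3.2870e-04
Then add 0.01438 M of A.
Step 2:
                    A           J           M
  Initial      0.1037      0.4151    0.001811
  Change  -6.4211e-04  6.4211e-04  4.2807e-04
  Equil        0.1031      0.4157    0.002239
  solve Keq expr → x = 2.1404e-04; check Q = 3.2870e-04

Direction: forward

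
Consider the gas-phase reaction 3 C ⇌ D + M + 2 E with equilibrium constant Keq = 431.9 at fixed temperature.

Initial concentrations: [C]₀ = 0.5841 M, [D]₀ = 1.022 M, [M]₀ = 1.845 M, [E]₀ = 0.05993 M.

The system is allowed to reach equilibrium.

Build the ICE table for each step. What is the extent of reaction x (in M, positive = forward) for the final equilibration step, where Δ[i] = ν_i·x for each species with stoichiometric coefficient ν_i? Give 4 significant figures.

x = 0.1634 M

Q₀ = 0.03398 vs Keq = 431.9 ⇒ Q<K, forward
Step 1:
                  C         D         M         E
  init       0.5841     1.022     1.845   0.05993
  Δ         -0.4903    0.1634    0.1634    0.3269
  eq        0.09378     1.185     2.008    0.3868
  solve Keq expr → x = 0.1634; check Q = 431.9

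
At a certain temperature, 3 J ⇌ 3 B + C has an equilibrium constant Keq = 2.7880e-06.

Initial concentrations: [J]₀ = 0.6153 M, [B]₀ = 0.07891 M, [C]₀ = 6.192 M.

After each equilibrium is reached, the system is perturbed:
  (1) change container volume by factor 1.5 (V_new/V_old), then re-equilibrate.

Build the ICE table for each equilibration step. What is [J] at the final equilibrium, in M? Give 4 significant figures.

[J]_eq = 0.4588 M

Q₀ = 0.01306 vs Keq = 2.7880e-06 ⇒ Q>K, reverse
Step 1:
                   J          B          C
  I           0.6153    0.07891      6.192
  C          0.07362   -0.07362   -0.02454
  E           0.6889   0.005287      6.167
  solve Keq expr → x = -0.02454; check Q = 2.7880e-06
Then change container volume by factor 1.5 (V_new/V_old).
Step 2:
                   J          B          C
  I           0.4593   0.003525      4.112
  C       -5.0560e-04 5.0560e-04 1.6853e-04
  E           0.4588    0.00403      4.112
  solve Keq expr → x = 1.6853e-04; check Q = 2.7880e-06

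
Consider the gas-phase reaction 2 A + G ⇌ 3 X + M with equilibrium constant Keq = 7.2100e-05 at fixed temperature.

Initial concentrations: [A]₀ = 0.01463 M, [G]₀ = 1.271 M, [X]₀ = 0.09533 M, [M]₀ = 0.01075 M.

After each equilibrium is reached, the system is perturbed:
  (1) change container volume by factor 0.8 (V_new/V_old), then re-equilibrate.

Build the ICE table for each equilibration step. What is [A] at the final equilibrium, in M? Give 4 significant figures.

[A]_eq = 0.04428 M

Q₀ = 0.03423 vs Keq = 7.2100e-05 ⇒ Q>K, reverse
Step 1:
                   A          G          X          M
  I          0.01463      1.271    0.09533    0.01075
  C          0.02064    0.01032   -0.03096   -0.01032
  E          0.03527      1.281    0.06437 4.3079e-04
  solve Keq expr → x = -0.01032; check Q = 7.2100e-05
Then change container volume by factor 0.8 (V_new/V_old).
Step 2:
                   A          G          X          M
  I          0.04409      1.602    0.08047 5.3849e-04
  C       1.9790e-04 9.8948e-05 -2.9684e-04 -9.8948e-05
  E          0.04428      1.602    0.08017 4.3954e-04
  solve Keq expr → x = -9.8948e-05; check Q = 7.2100e-05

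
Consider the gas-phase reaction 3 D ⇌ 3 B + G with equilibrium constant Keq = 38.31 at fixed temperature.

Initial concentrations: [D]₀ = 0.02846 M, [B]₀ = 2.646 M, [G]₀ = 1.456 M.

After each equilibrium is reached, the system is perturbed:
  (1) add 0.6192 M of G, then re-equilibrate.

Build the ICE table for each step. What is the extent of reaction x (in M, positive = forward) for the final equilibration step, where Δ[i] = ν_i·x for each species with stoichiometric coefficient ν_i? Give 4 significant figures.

Q₀ = 1.1701e+06 vs Keq = 38.31 ⇒ Q>K, reverse
Step 1:
                   D          B          G
  init       0.02846      2.646      1.456
  Δ           0.6191    -0.6191    -0.2064
  eq          0.6476      2.027       1.25
  solve Keq expr → x = -0.2064; check Q = 38.31
Then add 0.6192 M of G.
Step 2:
                   D          B          G
  init        0.6476      2.027      1.869
  Δ          0.06603   -0.06603   -0.02201
  eq          0.7136      1.961      1.847
  solve Keq expr → x = -0.02201; check Q = 38.31

x = -0.02201 M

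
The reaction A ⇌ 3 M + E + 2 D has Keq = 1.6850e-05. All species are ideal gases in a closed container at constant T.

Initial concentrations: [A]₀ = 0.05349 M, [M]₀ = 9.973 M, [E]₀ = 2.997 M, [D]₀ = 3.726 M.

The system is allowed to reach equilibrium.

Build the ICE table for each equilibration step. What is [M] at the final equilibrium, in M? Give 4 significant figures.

Q₀ = 7.7157e+05 vs Keq = 1.6850e-05 ⇒ Q>K, reverse
Step 1:
                  A         M         E         D
  Initial   0.05349     9.973     2.997     3.726
  Change      1.863    -5.588    -1.863    -3.725
  Equil       1.916     4.385     1.134 5.8106e-04
  solve Keq expr → x = -1.863; check Q = 1.6850e-05

[M]_eq = 4.385 M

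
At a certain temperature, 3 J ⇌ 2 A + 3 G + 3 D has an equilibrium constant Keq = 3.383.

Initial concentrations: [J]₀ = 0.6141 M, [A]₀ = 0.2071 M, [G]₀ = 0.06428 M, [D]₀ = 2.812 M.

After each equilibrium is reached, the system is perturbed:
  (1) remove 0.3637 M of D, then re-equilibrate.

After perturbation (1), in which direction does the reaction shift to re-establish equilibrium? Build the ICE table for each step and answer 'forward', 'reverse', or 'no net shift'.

Direction: forward

Q₀ = 0.001094 vs Keq = 3.383 ⇒ Q<K, forward
Step 1:
                  J         A         G         D
  I          0.6141    0.2071   0.06428     2.812
  C         -0.2622    0.1748    0.2622    0.2622
  E          0.3519    0.3819    0.3265     3.074
  solve Keq expr → x = 0.0874; check Q = 3.383
Then remove 0.3637 M of D.
Step 2:
                  J         A         G         D
  I          0.3519    0.3819    0.3265      2.71
  C        -0.01698   0.01132   0.01698   0.01698
  E          0.3349    0.3932    0.3435     2.727
  solve Keq expr → x = 0.005662; check Q = 3.383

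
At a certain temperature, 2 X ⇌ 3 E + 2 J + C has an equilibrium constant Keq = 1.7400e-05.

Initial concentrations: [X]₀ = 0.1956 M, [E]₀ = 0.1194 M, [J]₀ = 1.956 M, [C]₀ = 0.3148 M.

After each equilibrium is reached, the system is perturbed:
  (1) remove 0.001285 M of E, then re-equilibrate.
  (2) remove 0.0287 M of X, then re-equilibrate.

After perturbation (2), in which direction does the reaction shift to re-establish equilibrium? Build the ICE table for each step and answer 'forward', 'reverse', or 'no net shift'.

Q₀ = 0.05359 vs Keq = 1.7400e-05 ⇒ Q>K, reverse
Step 1:
                   X          E          J          C
  I           0.1956     0.1194      1.956     0.3148
  C          0.07239    -0.1086   -0.07239    -0.0362
  E            0.268    0.01081      1.884     0.2786
  solve Keq expr → x = -0.0362; check Q = 1.7400e-05
Then remove 0.001285 M of E.
Step 2:
                   X          E          J          C
  I            0.268   0.009528      1.884     0.2786
  C       -8.3595e-04   0.001254 8.3595e-04 4.1797e-04
  E           0.2672    0.01078      1.884      0.279
  solve Keq expr → x = 4.1797e-04; check Q = 1.7400e-05
Then remove 0.0287 M of X.
Step 3:
                   X          E          J          C
  I           0.2385    0.01078      1.884      0.279
  C       5.1169e-04 -7.6754e-04 -5.1169e-04 -2.5585e-04
  E            0.239    0.01001      1.884     0.2788
  solve Keq expr → x = -2.5585e-04; check Q = 1.7400e-05

Direction: reverse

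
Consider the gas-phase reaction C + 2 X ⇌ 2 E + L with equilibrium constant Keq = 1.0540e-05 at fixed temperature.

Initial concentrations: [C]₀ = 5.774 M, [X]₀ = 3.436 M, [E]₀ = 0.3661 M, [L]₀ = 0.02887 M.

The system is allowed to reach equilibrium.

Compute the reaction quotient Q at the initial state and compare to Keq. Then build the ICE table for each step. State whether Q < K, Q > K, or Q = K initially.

Q₀ = 5.6763e-05; Q > K (proceeds reverse)

Q₀ = 5.6763e-05 vs Keq = 1.0540e-05 ⇒ Q>K, reverse
Step 1:
                   C          X          E          L
  Initial      5.774      3.436     0.3661    0.02887
  Change     0.02176    0.04352   -0.04352   -0.02176
  Equil        5.796       3.48     0.3226   0.007108
  solve Keq expr → x = -0.02176; check Q = 1.0540e-05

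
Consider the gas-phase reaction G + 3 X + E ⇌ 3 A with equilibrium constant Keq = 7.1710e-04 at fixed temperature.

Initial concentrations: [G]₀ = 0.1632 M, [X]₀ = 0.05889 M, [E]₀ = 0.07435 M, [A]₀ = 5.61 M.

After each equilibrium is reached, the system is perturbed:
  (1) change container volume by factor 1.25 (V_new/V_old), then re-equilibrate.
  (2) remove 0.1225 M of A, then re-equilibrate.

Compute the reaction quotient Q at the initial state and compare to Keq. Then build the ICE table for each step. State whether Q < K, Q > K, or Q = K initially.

Q₀ = 7.1246e+07; Q > K (proceeds reverse)

Q₀ = 7.1246e+07 vs Keq = 7.1710e-04 ⇒ Q>K, reverse
Step 1:
                    G           X           E           A
  I            0.1632     0.05889     0.07435        5.61
  C             1.651       4.954       1.651      -4.954
  E             1.814       5.013       1.726      0.6564
  solve Keq expr → x = -1.651; check Q = 7.1710e-04
Then change container volume by factor 1.25 (V_new/V_old).
Step 2:
                    G           X           E           A
  I             1.452        4.01        1.38      0.5251
  C           0.02042     0.06126     0.02042    -0.06126
  E             1.472       4.071       1.401      0.4638
  solve Keq expr → x = -0.02042; check Q = 7.1710e-04
Then remove 0.1225 M of A.
Step 3:
                    G           X           E           A
  I             1.472       4.071       1.401      0.3413
  C          -0.03448     -0.1034    -0.03448      0.1034
  E             1.437       3.968       1.366      0.4448
  solve Keq expr → x = 0.03448; check Q = 7.1710e-04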